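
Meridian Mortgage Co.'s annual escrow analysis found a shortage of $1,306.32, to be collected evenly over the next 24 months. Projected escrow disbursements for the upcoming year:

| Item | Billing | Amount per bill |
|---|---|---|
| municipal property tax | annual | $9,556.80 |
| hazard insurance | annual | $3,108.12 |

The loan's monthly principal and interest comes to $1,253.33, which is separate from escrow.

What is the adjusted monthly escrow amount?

$1,109.84

Municipal property tax: $9,556.80 per year
Hazard insurance: $3,108.12 per year
Total per year = $9,556.80 + $3,108.12 = $12,664.92
Base monthly escrow = $12,664.92 ÷ 12 = $1,055.41
Shortage per month = $1,306.32 ÷ 24 = $54.43
New monthly escrow = $1,055.41 + $54.43 = $1,109.84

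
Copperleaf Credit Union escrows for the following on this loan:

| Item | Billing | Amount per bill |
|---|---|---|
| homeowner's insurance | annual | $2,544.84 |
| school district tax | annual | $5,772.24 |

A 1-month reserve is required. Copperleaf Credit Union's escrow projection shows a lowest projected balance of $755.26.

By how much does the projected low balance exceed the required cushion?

Homeowner's insurance = $2,544.84/yr
School district tax = $5,772.24/yr
Combined annual = $2,544.84 + $5,772.24 = $8,317.08
Per month = $8,317.08 / 12 = $693.09
Required cushion = 1 × $693.09 = $693.09
Excess over cushion: $755.26 − $693.09 = $62.17

$62.17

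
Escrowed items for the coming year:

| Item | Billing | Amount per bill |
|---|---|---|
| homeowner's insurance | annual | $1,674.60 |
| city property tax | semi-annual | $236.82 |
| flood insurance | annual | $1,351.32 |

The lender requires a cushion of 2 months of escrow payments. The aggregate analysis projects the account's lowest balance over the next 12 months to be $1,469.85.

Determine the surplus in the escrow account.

$886.59

Homeowner's insurance = $1,674.60
City property tax = $236.82 × 2 = $473.64
Flood insurance = $1,351.32
Total annual escrow = $1,674.60 + $473.64 + $1,351.32 = $3,499.56
Monthly = $3,499.56 / 12 = $291.63
Required cushion = 2 × $291.63 = $583.26
Surplus = $1,469.85 − $583.26 = $886.59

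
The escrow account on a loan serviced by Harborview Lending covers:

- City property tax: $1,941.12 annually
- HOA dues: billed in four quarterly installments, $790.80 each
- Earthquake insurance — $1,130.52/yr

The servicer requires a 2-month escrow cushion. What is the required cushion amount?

$1,039.14

City property tax: $1,941.12 per year
HOA dues: $790.80 × 4 = $3,163.20 per year
Earthquake insurance: $1,130.52 per year
Total per year = $1,941.12 + $3,163.20 + $1,130.52 = $6,234.84
Monthly escrow = $6,234.84 ÷ 12 = $519.57
Required cushion = 2 × $519.57 = $1,039.14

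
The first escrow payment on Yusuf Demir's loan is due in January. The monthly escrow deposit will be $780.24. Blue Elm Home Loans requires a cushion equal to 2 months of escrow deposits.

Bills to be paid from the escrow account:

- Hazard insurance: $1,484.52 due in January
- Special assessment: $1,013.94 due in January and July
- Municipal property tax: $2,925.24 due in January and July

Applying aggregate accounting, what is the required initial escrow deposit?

$6,203.94

Cushion = 2 × $780.24 = $1,560.48
Trial balance (start $0, +$780.24 each month, − disbursements):
  Jan: +$780.24 − $5,423.70 → -$4,643.46
  Feb: +$780.24 → -$3,863.22
  Mar: +$780.24 → -$3,082.98
  Apr: +$780.24 → -$2,302.74
  May: +$780.24 → -$1,522.50
  Jun: +$780.24 → -$742.26
  Jul: +$780.24 − $3,939.18 → -$3,901.20
  Aug: +$780.24 → -$3,120.96
  Sep: +$780.24 → -$2,340.72
  Oct: +$780.24 → -$1,560.48
  Nov: +$780.24 → -$780.24
  Dec: +$780.24 → $0.00
Lowest trial balance = -$4,643.46 (Jan)
Initial deposit = cushion − low point = $1,560.48 − (-$4,643.46) = $6,203.94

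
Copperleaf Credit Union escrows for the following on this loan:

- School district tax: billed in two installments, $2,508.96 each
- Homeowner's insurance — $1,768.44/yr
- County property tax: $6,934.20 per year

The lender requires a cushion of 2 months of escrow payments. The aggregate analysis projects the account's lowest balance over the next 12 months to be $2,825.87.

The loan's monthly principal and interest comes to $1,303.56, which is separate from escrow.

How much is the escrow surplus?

$539.11

School district tax: $2,508.96 × 2 = $5,017.92 per year
Homeowner's insurance: $1,768.44 per year
County property tax: $6,934.20 per year
Yearly total = $5,017.92 + $1,768.44 + $6,934.20 = $13,720.56
Base monthly escrow = $13,720.56 ÷ 12 = $1,143.38
Required cushion = 2 × $1,143.38 = $2,286.76
Excess over cushion: $2,825.87 − $2,286.76 = $539.11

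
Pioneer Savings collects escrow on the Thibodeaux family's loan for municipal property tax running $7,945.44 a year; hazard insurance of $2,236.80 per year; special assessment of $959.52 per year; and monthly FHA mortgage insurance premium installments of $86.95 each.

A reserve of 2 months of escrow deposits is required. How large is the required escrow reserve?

Municipal property tax = $7,945.44
Hazard insurance = $2,236.80
Special assessment = $959.52
FHA mortgage insurance premium = $86.95 × 12 = $1,043.40
Total annual escrow = $7,945.44 + $2,236.80 + $959.52 + $1,043.40 = $12,185.16
Monthly escrow = $12,185.16 / 12 = $1,015.43
Reserve = 2 × $1,015.43 = $2,030.86

$2,030.86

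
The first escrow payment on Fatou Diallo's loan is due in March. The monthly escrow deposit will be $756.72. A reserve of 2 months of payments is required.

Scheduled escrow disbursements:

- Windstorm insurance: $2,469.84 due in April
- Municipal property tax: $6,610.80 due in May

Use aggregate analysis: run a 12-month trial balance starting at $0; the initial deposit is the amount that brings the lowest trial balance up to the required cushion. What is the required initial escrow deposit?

Cushion = 2 × $756.72 = $1,513.44
Trial balance (start $0, +$756.72 each month, − disbursements):
  Mar: +$756.72 → $756.72
  Apr: +$756.72 − $2,469.84 → -$956.40
  May: +$756.72 − $6,610.80 → -$6,810.48
  Jun: +$756.72 → -$6,053.76
  Jul: +$756.72 → -$5,297.04
  Aug: +$756.72 → -$4,540.32
  Sep: +$756.72 → -$3,783.60
  Oct: +$756.72 → -$3,026.88
  Nov: +$756.72 → -$2,270.16
  Dec: +$756.72 → -$1,513.44
  Jan: +$756.72 → -$756.72
  Feb: +$756.72 → $0.00
Lowest trial balance = -$6,810.48 (May)
Initial deposit = cushion − low point = $1,513.44 − (-$6,810.48) = $8,323.92

$8,323.92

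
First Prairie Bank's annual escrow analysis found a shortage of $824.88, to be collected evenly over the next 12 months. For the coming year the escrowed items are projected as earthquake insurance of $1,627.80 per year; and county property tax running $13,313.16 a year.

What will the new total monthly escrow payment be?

Earthquake insurance: $1,627.80 per year
County property tax: $13,313.16 per year
Total per year = $1,627.80 + $13,313.16 = $14,940.96
Monthly = $14,940.96 ÷ 12 = $1,245.08
Monthly shortage recovery: $824.88 ÷ 12 = $68.74
Adjusted monthly = $1,245.08 + $68.74 = $1,313.82

$1,313.82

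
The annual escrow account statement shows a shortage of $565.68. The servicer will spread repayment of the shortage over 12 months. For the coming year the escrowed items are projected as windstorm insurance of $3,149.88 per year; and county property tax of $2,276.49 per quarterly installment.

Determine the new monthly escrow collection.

Windstorm insurance — $3,149.88/yr
County property tax — $2,276.49 × 4 = $9,105.96/yr
Yearly total = $12,255.84
Monthly escrow = $12,255.84 / 12 = $1,021.32
Shortage per month = $565.68 ÷ 12 = $47.14
Adjusted monthly = $1,021.32 + $47.14 = $1,068.46

$1,068.46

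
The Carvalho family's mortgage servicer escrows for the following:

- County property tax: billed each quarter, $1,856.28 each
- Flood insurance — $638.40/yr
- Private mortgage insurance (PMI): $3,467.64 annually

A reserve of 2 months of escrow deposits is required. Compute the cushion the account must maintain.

County property tax: $1,856.28 × 4 = $7,425.12 annually
Flood insurance: $638.40 annually
Private mortgage insurance (PMI): $3,467.64 annually
Total per year = $7,425.12 + $638.40 + $3,467.64 = $11,531.16
Base monthly escrow = $11,531.16 / 12 = $960.93
Required cushion = 2 × $960.93 = $1,921.86

$1,921.86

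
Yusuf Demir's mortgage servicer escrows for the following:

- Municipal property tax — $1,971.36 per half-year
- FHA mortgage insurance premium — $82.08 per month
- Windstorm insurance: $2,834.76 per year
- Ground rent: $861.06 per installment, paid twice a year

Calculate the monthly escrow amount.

Municipal property tax — $1,971.36 × 2 = $3,942.72/yr
FHA mortgage insurance premium — $82.08 × 12 = $984.96/yr
Windstorm insurance — $2,834.76/yr
Ground rent — $861.06 × 2 = $1,722.12/yr
Annual escrow total = $9,484.56
Base monthly escrow = $9,484.56 / 12 = $790.38

$790.38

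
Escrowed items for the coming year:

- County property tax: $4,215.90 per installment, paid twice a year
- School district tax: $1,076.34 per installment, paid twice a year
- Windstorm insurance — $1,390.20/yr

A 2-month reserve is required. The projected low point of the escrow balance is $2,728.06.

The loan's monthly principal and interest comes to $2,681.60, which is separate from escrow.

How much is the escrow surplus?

County property tax: $4,215.90 × 2 = $8,431.80/yr
School district tax: $1,076.34 × 2 = $2,152.68/yr
Windstorm insurance: $1,390.20/yr
Total annual escrow = $8,431.80 + $2,152.68 + $1,390.20 = $11,974.68
Monthly = $11,974.68 ÷ 12 = $997.89
Required reserve = 2 × $997.89 = $1,995.78
Surplus = $2,728.06 − $1,995.78 = $732.28

$732.28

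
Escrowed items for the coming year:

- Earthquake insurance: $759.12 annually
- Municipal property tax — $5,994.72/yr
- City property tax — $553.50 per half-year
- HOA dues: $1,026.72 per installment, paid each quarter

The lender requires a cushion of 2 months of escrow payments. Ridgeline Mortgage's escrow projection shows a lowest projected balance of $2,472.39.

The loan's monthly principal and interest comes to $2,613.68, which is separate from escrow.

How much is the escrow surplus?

Earthquake insurance — $759.12/yr
Municipal property tax — $5,994.72/yr
City property tax — $553.50 × 2 = $1,107.00/yr
HOA dues — $1,026.72 × 4 = $4,106.88/yr
Annual escrow total = $11,967.72
Monthly escrow = $11,967.72 / 12 = $997.31
Required reserve = 2 × $997.31 = $1,994.62
Surplus = $2,472.39 − $1,994.62 = $477.77

$477.77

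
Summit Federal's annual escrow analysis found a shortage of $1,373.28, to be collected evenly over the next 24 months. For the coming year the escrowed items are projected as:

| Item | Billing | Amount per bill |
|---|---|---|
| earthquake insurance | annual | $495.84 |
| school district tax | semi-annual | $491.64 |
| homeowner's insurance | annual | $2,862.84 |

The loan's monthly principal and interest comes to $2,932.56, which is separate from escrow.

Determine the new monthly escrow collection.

Earthquake insurance = $495.84 annually
School district tax = $491.64 × 2 = $983.28 annually
Homeowner's insurance = $2,862.84 annually
Yearly total = $4,341.96
Base monthly escrow = $4,341.96 / 12 = $361.83
Shortage spread = $1,373.28 ÷ 24 = $57.22/mo
New monthly escrow = $361.83 + $57.22 = $419.05

$419.05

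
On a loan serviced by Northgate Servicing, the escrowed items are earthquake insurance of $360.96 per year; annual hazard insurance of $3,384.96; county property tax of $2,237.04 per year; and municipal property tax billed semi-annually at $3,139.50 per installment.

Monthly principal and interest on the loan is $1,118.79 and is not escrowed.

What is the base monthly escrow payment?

$1,021.83

Earthquake insurance — $360.96 per year
Hazard insurance — $3,384.96 per year
County property tax — $2,237.04 per year
Municipal property tax — $3,139.50 × 2 = $6,279.00 per year
Total annual escrow = $12,261.96
Per month = $12,261.96 / 12 = $1,021.83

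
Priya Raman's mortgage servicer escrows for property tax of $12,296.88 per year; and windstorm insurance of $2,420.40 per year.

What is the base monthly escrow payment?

$1,226.44

Property tax — $12,296.88
Windstorm insurance — $2,420.40
Combined annual = $12,296.88 + $2,420.40 = $14,717.28
Base monthly escrow = $14,717.28 / 12 = $1,226.44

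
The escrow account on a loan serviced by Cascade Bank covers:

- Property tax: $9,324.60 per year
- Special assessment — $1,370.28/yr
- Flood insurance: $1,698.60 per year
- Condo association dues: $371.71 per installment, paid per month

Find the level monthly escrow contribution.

$1,404.50

Property tax: $9,324.60 per year
Special assessment: $1,370.28 per year
Flood insurance: $1,698.60 per year
Condo association dues: $371.71 × 12 = $4,460.52 per year
Annual escrow total = $16,854.00
Per month = $16,854.00 / 12 = $1,404.50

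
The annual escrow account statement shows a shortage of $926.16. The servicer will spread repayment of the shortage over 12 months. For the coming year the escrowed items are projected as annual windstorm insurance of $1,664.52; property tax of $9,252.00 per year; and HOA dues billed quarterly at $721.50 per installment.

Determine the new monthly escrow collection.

$1,227.39

Windstorm insurance = $1,664.52 annually
Property tax = $9,252.00 annually
HOA dues = $721.50 × 4 = $2,886.00 annually
Combined annual = $1,664.52 + $9,252.00 + $2,886.00 = $13,802.52
Per month = $13,802.52 / 12 = $1,150.21
Monthly shortage recovery: $926.16 ÷ 12 = $77.18
Adjusted monthly = $1,150.21 + $77.18 = $1,227.39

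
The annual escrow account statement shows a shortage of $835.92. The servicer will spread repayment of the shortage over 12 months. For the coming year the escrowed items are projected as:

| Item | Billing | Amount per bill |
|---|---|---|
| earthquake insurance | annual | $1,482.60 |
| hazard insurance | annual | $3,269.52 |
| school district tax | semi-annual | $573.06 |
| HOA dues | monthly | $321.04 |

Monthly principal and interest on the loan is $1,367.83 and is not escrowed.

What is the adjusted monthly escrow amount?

$882.22

Earthquake insurance = $1,482.60/yr
Hazard insurance = $3,269.52/yr
School district tax = $573.06 × 2 = $1,146.12/yr
HOA dues = $321.04 × 12 = $3,852.48/yr
Total annual escrow = $1,482.60 + $3,269.52 + $1,146.12 + $3,852.48 = $9,750.72
Monthly = $9,750.72 / 12 = $812.56
Shortage per month = $835.92 ÷ 12 = $69.66
New monthly escrow = $812.56 + $69.66 = $882.22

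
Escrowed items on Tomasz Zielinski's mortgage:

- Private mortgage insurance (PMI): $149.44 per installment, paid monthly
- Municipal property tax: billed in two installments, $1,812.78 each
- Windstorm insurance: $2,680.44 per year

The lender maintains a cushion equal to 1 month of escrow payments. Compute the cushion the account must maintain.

$674.94

Private mortgage insurance (PMI): $149.44 × 12 = $1,793.28/yr
Municipal property tax: $1,812.78 × 2 = $3,625.56/yr
Windstorm insurance: $2,680.44/yr
Annual escrow total = $8,099.28
Base monthly escrow = $8,099.28 ÷ 12 = $674.94
Reserve = 1 × $674.94 = $674.94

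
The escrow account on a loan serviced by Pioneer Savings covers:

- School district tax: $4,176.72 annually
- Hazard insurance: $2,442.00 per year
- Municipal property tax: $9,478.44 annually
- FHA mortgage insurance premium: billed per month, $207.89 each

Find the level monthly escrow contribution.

$1,549.32

School district tax: $4,176.72
Hazard insurance: $2,442.00
Municipal property tax: $9,478.44
FHA mortgage insurance premium: $207.89 × 12 = $2,494.68
Yearly total = $18,591.84
Monthly = $18,591.84 ÷ 12 = $1,549.32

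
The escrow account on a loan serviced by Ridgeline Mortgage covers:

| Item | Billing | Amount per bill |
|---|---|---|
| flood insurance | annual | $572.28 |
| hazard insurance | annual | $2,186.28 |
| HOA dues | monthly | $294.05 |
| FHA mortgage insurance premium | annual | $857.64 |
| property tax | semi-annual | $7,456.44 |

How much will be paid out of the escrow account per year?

$22,057.68

Flood insurance: $572.28/yr
Hazard insurance: $2,186.28/yr
HOA dues: $294.05 × 12 = $3,528.60/yr
FHA mortgage insurance premium: $857.64/yr
Property tax: $7,456.44 × 2 = $14,912.88/yr
Combined annual = $572.28 + $2,186.28 + $3,528.60 + $857.64 + $14,912.88 = $22,057.68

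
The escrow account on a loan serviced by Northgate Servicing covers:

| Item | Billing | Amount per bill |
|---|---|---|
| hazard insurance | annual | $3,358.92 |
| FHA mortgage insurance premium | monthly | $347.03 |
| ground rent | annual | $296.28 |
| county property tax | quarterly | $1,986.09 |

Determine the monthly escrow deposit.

Hazard insurance: $3,358.92 per year
FHA mortgage insurance premium: $347.03 × 12 = $4,164.36 per year
Ground rent: $296.28 per year
County property tax: $1,986.09 × 4 = $7,944.36 per year
Total annual escrow = $3,358.92 + $4,164.36 + $296.28 + $7,944.36 = $15,763.92
Base monthly escrow = $15,763.92 / 12 = $1,313.66

$1,313.66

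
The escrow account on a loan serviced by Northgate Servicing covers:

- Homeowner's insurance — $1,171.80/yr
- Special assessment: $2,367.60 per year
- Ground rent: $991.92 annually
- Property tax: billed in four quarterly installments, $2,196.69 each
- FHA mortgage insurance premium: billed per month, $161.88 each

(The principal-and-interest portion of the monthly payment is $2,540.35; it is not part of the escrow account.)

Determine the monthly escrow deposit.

$1,271.72

Homeowner's insurance — $1,171.80 per year
Special assessment — $2,367.60 per year
Ground rent — $991.92 per year
Property tax — $2,196.69 × 4 = $8,786.76 per year
FHA mortgage insurance premium — $161.88 × 12 = $1,942.56 per year
Annual escrow total = $1,171.80 + $2,367.60 + $991.92 + $8,786.76 + $1,942.56 = $15,260.64
Base monthly escrow = $15,260.64 / 12 = $1,271.72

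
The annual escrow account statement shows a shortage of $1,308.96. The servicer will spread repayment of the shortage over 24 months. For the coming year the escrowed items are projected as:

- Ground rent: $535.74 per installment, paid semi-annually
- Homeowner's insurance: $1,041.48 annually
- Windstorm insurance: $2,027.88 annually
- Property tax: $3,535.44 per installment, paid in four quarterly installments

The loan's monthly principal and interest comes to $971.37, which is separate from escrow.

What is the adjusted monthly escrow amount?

$1,578.09

Ground rent — $535.74 × 2 = $1,071.48/yr
Homeowner's insurance — $1,041.48/yr
Windstorm insurance — $2,027.88/yr
Property tax — $3,535.44 × 4 = $14,141.76/yr
Combined annual = $1,071.48 + $1,041.48 + $2,027.88 + $14,141.76 = $18,282.60
Base monthly escrow = $18,282.60 ÷ 12 = $1,523.55
Shortage per month = $1,308.96 ÷ 24 = $54.54
New monthly escrow = $1,523.55 + $54.54 = $1,578.09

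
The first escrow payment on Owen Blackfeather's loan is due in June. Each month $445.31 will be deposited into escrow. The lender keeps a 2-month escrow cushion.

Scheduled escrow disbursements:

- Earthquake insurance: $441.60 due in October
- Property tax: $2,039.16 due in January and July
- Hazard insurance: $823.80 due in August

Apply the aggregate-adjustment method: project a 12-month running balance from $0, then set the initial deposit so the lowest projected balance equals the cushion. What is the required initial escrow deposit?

Cushion = 2 × $445.31 = $890.62
Trial balance (start $0, +$445.31 each month, − disbursements):
  Jun: +$445.31 → $445.31
  Jul: +$445.31 − $2,039.16 → -$1,148.54
  Aug: +$445.31 − $823.80 → -$1,527.03
  Sep: +$445.31 → -$1,081.72
  Oct: +$445.31 − $441.60 → -$1,078.01
  Nov: +$445.31 → -$632.70
  Dec: +$445.31 → -$187.39
  Jan: +$445.31 − $2,039.16 → -$1,781.24
  Feb: +$445.31 → -$1,335.93
  Mar: +$445.31 → -$890.62
  Apr: +$445.31 → -$445.31
  May: +$445.31 → $0.00
Lowest trial balance = -$1,781.24 (Jan)
Initial deposit = cushion − low point = $890.62 − (-$1,781.24) = $2,671.86

$2,671.86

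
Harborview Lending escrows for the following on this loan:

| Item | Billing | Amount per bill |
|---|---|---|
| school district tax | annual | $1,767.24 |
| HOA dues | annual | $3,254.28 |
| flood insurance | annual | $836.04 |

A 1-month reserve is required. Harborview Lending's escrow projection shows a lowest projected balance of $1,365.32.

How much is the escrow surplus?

School district tax = $1,767.24 annually
HOA dues = $3,254.28 annually
Flood insurance = $836.04 annually
Yearly total = $1,767.24 + $3,254.28 + $836.04 = $5,857.56
Monthly escrow = $5,857.56 / 12 = $488.13
Required cushion = 1 × $488.13 = $488.13
Surplus = $1,365.32 − $488.13 = $877.19

$877.19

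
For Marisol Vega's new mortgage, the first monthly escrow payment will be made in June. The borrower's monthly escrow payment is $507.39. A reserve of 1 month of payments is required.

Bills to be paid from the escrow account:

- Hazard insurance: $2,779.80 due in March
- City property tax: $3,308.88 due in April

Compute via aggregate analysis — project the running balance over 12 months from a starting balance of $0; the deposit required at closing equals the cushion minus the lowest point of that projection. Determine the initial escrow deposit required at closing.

$1,014.78

Cushion = 1 × $507.39 = $507.39
Trial balance (start $0, +$507.39 each month, − disbursements):
  Jun: +$507.39 → $507.39
  Jul: +$507.39 → $1,014.78
  Aug: +$507.39 → $1,522.17
  Sep: +$507.39 → $2,029.56
  Oct: +$507.39 → $2,536.95
  Nov: +$507.39 → $3,044.34
  Dec: +$507.39 → $3,551.73
  Jan: +$507.39 → $4,059.12
  Feb: +$507.39 → $4,566.51
  Mar: +$507.39 − $2,779.80 → $2,294.10
  Apr: +$507.39 − $3,308.88 → -$507.39
  May: +$507.39 → $0.00
Lowest trial balance = -$507.39 (Apr)
Initial deposit = cushion − low point = $507.39 − (-$507.39) = $1,014.78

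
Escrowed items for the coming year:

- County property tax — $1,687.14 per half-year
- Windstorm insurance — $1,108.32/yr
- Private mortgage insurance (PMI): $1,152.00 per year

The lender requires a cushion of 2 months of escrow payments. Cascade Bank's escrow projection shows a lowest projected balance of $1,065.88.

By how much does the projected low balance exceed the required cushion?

$126.78

County property tax: $1,687.14 × 2 = $3,374.28/yr
Windstorm insurance: $1,108.32/yr
Private mortgage insurance (PMI): $1,152.00/yr
Annual escrow total = $3,374.28 + $1,108.32 + $1,152.00 = $5,634.60
Monthly = $5,634.60 / 12 = $469.55
Required reserve = 2 × $469.55 = $939.10
Surplus = $1,065.88 − $939.10 = $126.78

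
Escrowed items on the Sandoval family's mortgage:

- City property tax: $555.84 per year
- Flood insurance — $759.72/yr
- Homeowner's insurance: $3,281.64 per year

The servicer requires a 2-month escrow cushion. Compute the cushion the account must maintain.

City property tax = $555.84
Flood insurance = $759.72
Homeowner's insurance = $3,281.64
Total per year = $4,597.20
Monthly = $4,597.20 ÷ 12 = $383.10
Reserve = 2 × $383.10 = $766.20

$766.20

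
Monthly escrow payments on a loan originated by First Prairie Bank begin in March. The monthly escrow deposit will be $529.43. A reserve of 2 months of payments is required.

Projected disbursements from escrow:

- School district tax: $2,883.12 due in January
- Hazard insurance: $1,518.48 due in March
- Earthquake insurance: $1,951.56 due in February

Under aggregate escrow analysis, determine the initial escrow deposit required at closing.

Cushion = 2 × $529.43 = $1,058.86
Trial balance (start $0, +$529.43 each month, − disbursements):
  Mar: +$529.43 − $1,518.48 → -$989.05
  Apr: +$529.43 → -$459.62
  May: +$529.43 → $69.81
  Jun: +$529.43 → $599.24
  Jul: +$529.43 → $1,128.67
  Aug: +$529.43 → $1,658.10
  Sep: +$529.43 → $2,187.53
  Oct: +$529.43 → $2,716.96
  Nov: +$529.43 → $3,246.39
  Dec: +$529.43 → $3,775.82
  Jan: +$529.43 − $2,883.12 → $1,422.13
  Feb: +$529.43 − $1,951.56 → $0.00
Lowest trial balance = -$989.05 (Mar)
Initial deposit = cushion − low point = $1,058.86 − (-$989.05) = $2,047.91

$2,047.91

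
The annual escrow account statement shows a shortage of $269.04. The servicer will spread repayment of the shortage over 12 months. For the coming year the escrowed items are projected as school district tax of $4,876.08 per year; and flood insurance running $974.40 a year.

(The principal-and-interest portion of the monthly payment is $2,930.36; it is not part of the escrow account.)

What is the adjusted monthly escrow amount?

$509.96

School district tax = $4,876.08 per year
Flood insurance = $974.40 per year
Annual escrow total = $4,876.08 + $974.40 = $5,850.48
Base monthly escrow = $5,850.48 ÷ 12 = $487.54
Shortage spread = $269.04 / 12 = $22.42/mo
New monthly escrow = $487.54 + $22.42 = $509.96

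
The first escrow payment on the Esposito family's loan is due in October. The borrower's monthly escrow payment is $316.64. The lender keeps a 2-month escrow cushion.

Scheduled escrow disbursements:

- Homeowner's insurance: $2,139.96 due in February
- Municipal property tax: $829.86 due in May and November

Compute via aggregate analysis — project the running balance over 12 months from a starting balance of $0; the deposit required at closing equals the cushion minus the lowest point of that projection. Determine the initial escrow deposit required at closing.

$2,019.90

Cushion = 2 × $316.64 = $633.28
Trial balance (start $0, +$316.64 each month, − disbursements):
  Oct: +$316.64 → $316.64
  Nov: +$316.64 − $829.86 → -$196.58
  Dec: +$316.64 → $120.06
  Jan: +$316.64 → $436.70
  Feb: +$316.64 − $2,139.96 → -$1,386.62
  Mar: +$316.64 → -$1,069.98
  Apr: +$316.64 → -$753.34
  May: +$316.64 − $829.86 → -$1,266.56
  Jun: +$316.64 → -$949.92
  Jul: +$316.64 → -$633.28
  Aug: +$316.64 → -$316.64
  Sep: +$316.64 → $0.00
Lowest trial balance = -$1,386.62 (Feb)
Initial deposit = cushion − low point = $633.28 − (-$1,386.62) = $2,019.90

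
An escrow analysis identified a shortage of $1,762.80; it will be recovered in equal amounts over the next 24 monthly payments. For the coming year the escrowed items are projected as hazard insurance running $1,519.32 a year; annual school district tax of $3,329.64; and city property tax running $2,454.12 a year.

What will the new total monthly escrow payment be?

Hazard insurance = $1,519.32
School district tax = $3,329.64
City property tax = $2,454.12
Annual escrow total = $7,303.08
Per month = $7,303.08 ÷ 12 = $608.59
Shortage per month = $1,762.80 / 24 = $73.45
New monthly escrow = $608.59 + $73.45 = $682.04

$682.04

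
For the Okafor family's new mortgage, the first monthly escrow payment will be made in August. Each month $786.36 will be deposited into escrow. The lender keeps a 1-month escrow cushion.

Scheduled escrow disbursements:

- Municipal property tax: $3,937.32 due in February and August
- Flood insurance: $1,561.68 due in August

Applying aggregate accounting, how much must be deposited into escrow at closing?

$5,499.00

Cushion = 1 × $786.36 = $786.36
Trial balance (start $0, +$786.36 each month, − disbursements):
  Aug: +$786.36 − $5,499.00 → -$4,712.64
  Sep: +$786.36 → -$3,926.28
  Oct: +$786.36 → -$3,139.92
  Nov: +$786.36 → -$2,353.56
  Dec: +$786.36 → -$1,567.20
  Jan: +$786.36 → -$780.84
  Feb: +$786.36 − $3,937.32 → -$3,931.80
  Mar: +$786.36 → -$3,145.44
  Apr: +$786.36 → -$2,359.08
  May: +$786.36 → -$1,572.72
  Jun: +$786.36 → -$786.36
  Jul: +$786.36 → $0.00
Lowest trial balance = -$4,712.64 (Aug)
Initial deposit = cushion − low point = $786.36 − (-$4,712.64) = $5,499.00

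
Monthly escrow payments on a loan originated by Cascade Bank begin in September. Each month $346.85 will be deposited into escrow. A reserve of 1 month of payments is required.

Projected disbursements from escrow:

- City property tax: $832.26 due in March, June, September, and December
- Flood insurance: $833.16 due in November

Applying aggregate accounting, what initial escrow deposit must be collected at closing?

$1,457.13

Cushion = 1 × $346.85 = $346.85
Trial balance (start $0, +$346.85 each month, − disbursements):
  Sep: +$346.85 − $832.26 → -$485.41
  Oct: +$346.85 → -$138.56
  Nov: +$346.85 − $833.16 → -$624.87
  Dec: +$346.85 − $832.26 → -$1,110.28
  Jan: +$346.85 → -$763.43
  Feb: +$346.85 → -$416.58
  Mar: +$346.85 − $832.26 → -$901.99
  Apr: +$346.85 → -$555.14
  May: +$346.85 → -$208.29
  Jun: +$346.85 − $832.26 → -$693.70
  Jul: +$346.85 → -$346.85
  Aug: +$346.85 → $0.00
Lowest trial balance = -$1,110.28 (Dec)
Initial deposit = cushion − low point = $346.85 − (-$1,110.28) = $1,457.13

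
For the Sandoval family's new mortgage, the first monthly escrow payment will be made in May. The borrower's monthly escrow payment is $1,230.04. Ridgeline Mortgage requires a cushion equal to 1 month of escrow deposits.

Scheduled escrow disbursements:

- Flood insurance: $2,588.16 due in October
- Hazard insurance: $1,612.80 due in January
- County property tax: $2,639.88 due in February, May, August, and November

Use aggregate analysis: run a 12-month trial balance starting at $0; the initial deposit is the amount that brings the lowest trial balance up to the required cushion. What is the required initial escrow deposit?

$3,690.12

Cushion = 1 × $1,230.04 = $1,230.04
Trial balance (start $0, +$1,230.04 each month, − disbursements):
  May: +$1,230.04 − $2,639.88 → -$1,409.84
  Jun: +$1,230.04 → -$179.80
  Jul: +$1,230.04 → $1,050.24
  Aug: +$1,230.04 − $2,639.88 → -$359.60
  Sep: +$1,230.04 → $870.44
  Oct: +$1,230.04 − $2,588.16 → -$487.68
  Nov: +$1,230.04 − $2,639.88 → -$1,897.52
  Dec: +$1,230.04 → -$667.48
  Jan: +$1,230.04 − $1,612.80 → -$1,050.24
  Feb: +$1,230.04 − $2,639.88 → -$2,460.08
  Mar: +$1,230.04 → -$1,230.04
  Apr: +$1,230.04 → $0.00
Lowest trial balance = -$2,460.08 (Feb)
Initial deposit = cushion − low point = $1,230.04 − (-$2,460.08) = $3,690.12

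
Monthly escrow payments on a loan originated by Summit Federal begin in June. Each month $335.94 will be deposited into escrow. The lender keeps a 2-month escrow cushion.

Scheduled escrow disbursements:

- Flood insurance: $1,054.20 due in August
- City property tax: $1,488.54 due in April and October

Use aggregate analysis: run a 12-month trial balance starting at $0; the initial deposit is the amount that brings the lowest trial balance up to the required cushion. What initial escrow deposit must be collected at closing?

$1,534.92

Cushion = 2 × $335.94 = $671.88
Trial balance (start $0, +$335.94 each month, − disbursements):
  Jun: +$335.94 → $335.94
  Jul: +$335.94 → $671.88
  Aug: +$335.94 − $1,054.20 → -$46.38
  Sep: +$335.94 → $289.56
  Oct: +$335.94 − $1,488.54 → -$863.04
  Nov: +$335.94 → -$527.10
  Dec: +$335.94 → -$191.16
  Jan: +$335.94 → $144.78
  Feb: +$335.94 → $480.72
  Mar: +$335.94 → $816.66
  Apr: +$335.94 − $1,488.54 → -$335.94
  May: +$335.94 → $0.00
Lowest trial balance = -$863.04 (Oct)
Initial deposit = cushion − low point = $671.88 − (-$863.04) = $1,534.92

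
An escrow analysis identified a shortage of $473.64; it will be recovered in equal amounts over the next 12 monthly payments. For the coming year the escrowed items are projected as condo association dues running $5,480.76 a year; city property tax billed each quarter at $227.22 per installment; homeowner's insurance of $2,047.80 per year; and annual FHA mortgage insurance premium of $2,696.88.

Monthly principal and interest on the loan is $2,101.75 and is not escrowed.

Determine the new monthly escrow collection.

$967.33

Condo association dues = $5,480.76/yr
City property tax = $227.22 × 4 = $908.88/yr
Homeowner's insurance = $2,047.80/yr
FHA mortgage insurance premium = $2,696.88/yr
Total per year = $5,480.76 + $908.88 + $2,047.80 + $2,696.88 = $11,134.32
Monthly = $11,134.32 ÷ 12 = $927.86
Shortage spread = $473.64 ÷ 12 = $39.47/mo
New monthly escrow = $927.86 + $39.47 = $967.33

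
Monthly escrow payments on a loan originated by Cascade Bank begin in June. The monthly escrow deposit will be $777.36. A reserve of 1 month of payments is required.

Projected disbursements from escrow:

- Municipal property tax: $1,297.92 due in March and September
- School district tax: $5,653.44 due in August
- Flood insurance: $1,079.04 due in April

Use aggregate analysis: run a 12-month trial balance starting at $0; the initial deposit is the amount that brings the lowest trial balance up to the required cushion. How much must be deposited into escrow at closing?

$4,619.28

Cushion = 1 × $777.36 = $777.36
Trial balance (start $0, +$777.36 each month, − disbursements):
  Jun: +$777.36 → $777.36
  Jul: +$777.36 → $1,554.72
  Aug: +$777.36 − $5,653.44 → -$3,321.36
  Sep: +$777.36 − $1,297.92 → -$3,841.92
  Oct: +$777.36 → -$3,064.56
  Nov: +$777.36 → -$2,287.20
  Dec: +$777.36 → -$1,509.84
  Jan: +$777.36 → -$732.48
  Feb: +$777.36 → $44.88
  Mar: +$777.36 − $1,297.92 → -$475.68
  Apr: +$777.36 − $1,079.04 → -$777.36
  May: +$777.36 → $0.00
Lowest trial balance = -$3,841.92 (Sep)
Initial deposit = cushion − low point = $777.36 − (-$3,841.92) = $4,619.28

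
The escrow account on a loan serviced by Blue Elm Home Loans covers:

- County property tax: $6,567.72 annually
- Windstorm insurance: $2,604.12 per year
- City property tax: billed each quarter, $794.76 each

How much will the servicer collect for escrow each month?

County property tax — $6,567.72/yr
Windstorm insurance — $2,604.12/yr
City property tax — $794.76 × 4 = $3,179.04/yr
Annual escrow total = $6,567.72 + $2,604.12 + $3,179.04 = $12,350.88
Base monthly escrow = $12,350.88 ÷ 12 = $1,029.24

$1,029.24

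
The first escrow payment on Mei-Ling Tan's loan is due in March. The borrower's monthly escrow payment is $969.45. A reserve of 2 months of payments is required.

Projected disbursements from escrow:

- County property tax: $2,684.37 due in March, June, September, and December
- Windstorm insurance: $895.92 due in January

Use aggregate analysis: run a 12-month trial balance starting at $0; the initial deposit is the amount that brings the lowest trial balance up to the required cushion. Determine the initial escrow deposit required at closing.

Cushion = 2 × $969.45 = $1,938.90
Trial balance (start $0, +$969.45 each month, − disbursements):
  Mar: +$969.45 − $2,684.37 → -$1,714.92
  Apr: +$969.45 → -$745.47
  May: +$969.45 → $223.98
  Jun: +$969.45 − $2,684.37 → -$1,490.94
  Jul: +$969.45 → -$521.49
  Aug: +$969.45 → $447.96
  Sep: +$969.45 − $2,684.37 → -$1,266.96
  Oct: +$969.45 → -$297.51
  Nov: +$969.45 → $671.94
  Dec: +$969.45 − $2,684.37 → -$1,042.98
  Jan: +$969.45 − $895.92 → -$969.45
  Feb: +$969.45 → $0.00
Lowest trial balance = -$1,714.92 (Mar)
Initial deposit = cushion − low point = $1,938.90 − (-$1,714.92) = $3,653.82

$3,653.82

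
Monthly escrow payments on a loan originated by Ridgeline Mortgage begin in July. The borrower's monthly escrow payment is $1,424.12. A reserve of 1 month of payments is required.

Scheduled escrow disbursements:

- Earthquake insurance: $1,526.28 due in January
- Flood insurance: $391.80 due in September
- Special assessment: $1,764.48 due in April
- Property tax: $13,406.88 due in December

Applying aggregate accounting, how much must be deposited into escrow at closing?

Cushion = 1 × $1,424.12 = $1,424.12
Trial balance (start $0, +$1,424.12 each month, − disbursements):
  Jul: +$1,424.12 → $1,424.12
  Aug: +$1,424.12 → $2,848.24
  Sep: +$1,424.12 − $391.80 → $3,880.56
  Oct: +$1,424.12 → $5,304.68
  Nov: +$1,424.12 → $6,728.80
  Dec: +$1,424.12 − $13,406.88 → -$5,253.96
  Jan: +$1,424.12 − $1,526.28 → -$5,356.12
  Feb: +$1,424.12 → -$3,932.00
  Mar: +$1,424.12 → -$2,507.88
  Apr: +$1,424.12 − $1,764.48 → -$2,848.24
  May: +$1,424.12 → -$1,424.12
  Jun: +$1,424.12 → $0.00
Lowest trial balance = -$5,356.12 (Jan)
Initial deposit = cushion − low point = $1,424.12 − (-$5,356.12) = $6,780.24

$6,780.24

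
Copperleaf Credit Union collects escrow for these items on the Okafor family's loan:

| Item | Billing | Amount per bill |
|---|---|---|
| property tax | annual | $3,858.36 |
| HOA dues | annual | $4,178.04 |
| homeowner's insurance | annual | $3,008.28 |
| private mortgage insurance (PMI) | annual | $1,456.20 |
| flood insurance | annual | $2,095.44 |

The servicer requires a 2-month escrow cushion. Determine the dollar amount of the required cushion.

Property tax = $3,858.36 per year
HOA dues = $4,178.04 per year
Homeowner's insurance = $3,008.28 per year
Private mortgage insurance (PMI) = $1,456.20 per year
Flood insurance = $2,095.44 per year
Combined annual = $3,858.36 + $4,178.04 + $3,008.28 + $1,456.20 + $2,095.44 = $14,596.32
Per month = $14,596.32 / 12 = $1,216.36
Required cushion = 2 × $1,216.36 = $2,432.72

$2,432.72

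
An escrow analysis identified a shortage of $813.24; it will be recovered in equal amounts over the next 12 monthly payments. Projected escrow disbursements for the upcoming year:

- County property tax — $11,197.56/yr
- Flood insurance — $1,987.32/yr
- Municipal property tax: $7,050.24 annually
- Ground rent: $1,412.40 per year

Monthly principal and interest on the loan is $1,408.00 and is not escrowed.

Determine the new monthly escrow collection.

$1,871.73

County property tax: $11,197.56 per year
Flood insurance: $1,987.32 per year
Municipal property tax: $7,050.24 per year
Ground rent: $1,412.40 per year
Yearly total = $11,197.56 + $1,987.32 + $7,050.24 + $1,412.40 = $21,647.52
Monthly = $21,647.52 / 12 = $1,803.96
Monthly shortage recovery: $813.24 ÷ 12 = $67.77
New monthly escrow = $1,803.96 + $67.77 = $1,871.73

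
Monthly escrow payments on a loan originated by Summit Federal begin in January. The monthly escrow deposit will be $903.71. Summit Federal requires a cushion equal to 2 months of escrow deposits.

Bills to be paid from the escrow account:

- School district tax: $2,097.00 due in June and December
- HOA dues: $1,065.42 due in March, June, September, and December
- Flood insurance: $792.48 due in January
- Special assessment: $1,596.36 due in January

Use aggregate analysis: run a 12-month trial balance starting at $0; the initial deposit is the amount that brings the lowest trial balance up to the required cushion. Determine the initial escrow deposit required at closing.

Cushion = 2 × $903.71 = $1,807.42
Trial balance (start $0, +$903.71 each month, − disbursements):
  Jan: +$903.71 − $2,388.84 → -$1,485.13
  Feb: +$903.71 → -$581.42
  Mar: +$903.71 − $1,065.42 → -$743.13
  Apr: +$903.71 → $160.58
  May: +$903.71 → $1,064.29
  Jun: +$903.71 − $3,162.42 → -$1,194.42
  Jul: +$903.71 → -$290.71
  Aug: +$903.71 → $613.00
  Sep: +$903.71 − $1,065.42 → $451.29
  Oct: +$903.71 → $1,355.00
  Nov: +$903.71 → $2,258.71
  Dec: +$903.71 − $3,162.42 → $0.00
Lowest trial balance = -$1,485.13 (Jan)
Initial deposit = cushion − low point = $1,807.42 − (-$1,485.13) = $3,292.55

$3,292.55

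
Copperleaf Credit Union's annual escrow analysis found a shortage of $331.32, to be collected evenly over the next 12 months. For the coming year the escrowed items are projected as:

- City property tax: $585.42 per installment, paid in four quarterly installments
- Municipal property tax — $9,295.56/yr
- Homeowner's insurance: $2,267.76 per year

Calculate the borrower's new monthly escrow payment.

$1,186.36

City property tax = $585.42 × 4 = $2,341.68
Municipal property tax = $9,295.56
Homeowner's insurance = $2,267.76
Total per year = $13,905.00
Base monthly escrow = $13,905.00 ÷ 12 = $1,158.75
Shortage per month = $331.32 / 12 = $27.61
New monthly escrow = $1,158.75 + $27.61 = $1,186.36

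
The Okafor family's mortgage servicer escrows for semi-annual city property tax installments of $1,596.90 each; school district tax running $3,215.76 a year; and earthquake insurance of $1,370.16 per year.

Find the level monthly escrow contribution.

City property tax — $1,596.90 × 2 = $3,193.80 annually
School district tax — $3,215.76 annually
Earthquake insurance — $1,370.16 annually
Total annual escrow = $3,193.80 + $3,215.76 + $1,370.16 = $7,779.72
Monthly escrow = $7,779.72 / 12 = $648.31

$648.31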